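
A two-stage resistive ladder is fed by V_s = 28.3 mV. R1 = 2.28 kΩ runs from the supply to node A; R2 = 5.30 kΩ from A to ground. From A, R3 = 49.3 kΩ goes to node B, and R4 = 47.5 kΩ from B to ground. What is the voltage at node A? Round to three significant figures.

V_A ≈ 19.5 mV

Looking into the second stage from A: R3 + R4 = 96.80 kΩ appears in parallel with R2.
R2 ‖ (R3+R4) = 5.025 kΩ.
So V_A = 28.3 × 0.6879 = 19.47 mV.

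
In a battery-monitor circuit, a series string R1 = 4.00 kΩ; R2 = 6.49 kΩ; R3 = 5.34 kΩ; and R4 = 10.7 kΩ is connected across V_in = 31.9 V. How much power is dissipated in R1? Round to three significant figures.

ΣR = 26.53 kΩ → I = 31.9/26.53 = 1.202 mA.
V(R1) = I·R = 4.810 V; P = V·I = 4.810 × 1.202 = 5.783 mW.

P ≈ 5.78 mW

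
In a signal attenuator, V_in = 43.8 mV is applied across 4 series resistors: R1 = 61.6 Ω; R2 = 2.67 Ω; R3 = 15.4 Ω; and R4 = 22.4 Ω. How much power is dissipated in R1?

P ≈ 11.3 µW

The common current is I = 43.8/102.1 = 0.4291 mA.
P(R1) = I²·R1 = (0.4291)² × 61.6 = 11.34 µW.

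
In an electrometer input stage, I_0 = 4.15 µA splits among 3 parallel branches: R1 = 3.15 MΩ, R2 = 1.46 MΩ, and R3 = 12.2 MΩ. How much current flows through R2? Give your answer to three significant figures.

I ≈ 2.62 µA

Conductances: ΣG = 1/3.15 + 1/1.46 + 1/12.2 = 1.084 (1/MΩ).
R2 takes the fraction G_k/ΣG = 0.6849/1.084 = 0.6316, so I = 4.15 × 0.6316 = 2.621 µA.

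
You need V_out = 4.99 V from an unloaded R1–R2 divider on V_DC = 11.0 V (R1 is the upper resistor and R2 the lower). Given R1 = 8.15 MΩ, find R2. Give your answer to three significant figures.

Required fraction k = V_out/V_DC = 0.4536.
R2 = R1 · 0.4536/(1 − 0.4536) = 6.767 MΩ.

R2 ≈ 6.77 MΩ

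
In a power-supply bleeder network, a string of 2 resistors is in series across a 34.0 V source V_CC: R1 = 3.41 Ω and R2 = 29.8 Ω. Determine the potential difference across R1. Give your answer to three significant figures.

V ≈ 3.49 V

Series total: ΣR = 3.41 + 29.8 = 33.21 Ω.
By the voltage-divider rule, V = 34.0 × 3.410/33.21 = 3.491 V.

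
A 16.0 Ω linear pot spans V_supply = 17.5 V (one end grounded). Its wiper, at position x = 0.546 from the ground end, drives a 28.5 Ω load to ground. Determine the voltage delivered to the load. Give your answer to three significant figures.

V_out ≈ 8.39 V

Lower segment x·R_p = 8.736 Ω; upper segment (1−x)·R_p = 7.264 Ω.
Lower segment in parallel with the load: 8.736 ‖ 28.5 = 6.686 Ω.
Then V_out = V_supply · 6.686/(7.264 + 6.686) = 8.388 V.
(Unloaded: V_out = x·V_supply = 9.56 V.)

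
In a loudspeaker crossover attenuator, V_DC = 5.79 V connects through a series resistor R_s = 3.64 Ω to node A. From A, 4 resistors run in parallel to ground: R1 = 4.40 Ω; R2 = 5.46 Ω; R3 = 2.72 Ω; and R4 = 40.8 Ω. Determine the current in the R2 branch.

I ≈ 0.270 A

Equivalent of the parallel group: R_p = 1.246 Ω.
V_A = 5.79 × 1.246/4.886 = 1.477 V.
I(R2) = V_A / R2 = 1.477/5.46 = 0.2704 A.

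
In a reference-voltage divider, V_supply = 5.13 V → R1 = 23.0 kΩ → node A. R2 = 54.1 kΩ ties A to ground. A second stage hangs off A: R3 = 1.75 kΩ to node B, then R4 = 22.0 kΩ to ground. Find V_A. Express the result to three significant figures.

Looking into the second stage from A: R3 + R4 = 23.75 kΩ appears in parallel with R2.
Effective lower resistance at A: R2 ‖ 23.75 = 16.50 kΩ.
So V_A = 5.13 × 0.4178 = 2.143 V.

V_A ≈ 2.14 V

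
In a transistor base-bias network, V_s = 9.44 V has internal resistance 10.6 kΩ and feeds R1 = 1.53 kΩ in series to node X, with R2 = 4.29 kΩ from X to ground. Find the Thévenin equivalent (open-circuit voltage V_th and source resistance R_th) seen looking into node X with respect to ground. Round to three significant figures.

R1' = 10.6 + 1.53 = 12.13 kΩ (source resistance + R1).
V_th is the unloaded tap voltage: V_s · R2/(R1'+R2) = 9.44 × 0.2613 = 2.466 V.
Looking into X with the source shorted: R_th = R1'·R2/(R1'+R2) = 12.13 × 4.29/16.42 = 3.169 kΩ.

V_th ≈ 2.47 V, R_th ≈ 3.17 kΩ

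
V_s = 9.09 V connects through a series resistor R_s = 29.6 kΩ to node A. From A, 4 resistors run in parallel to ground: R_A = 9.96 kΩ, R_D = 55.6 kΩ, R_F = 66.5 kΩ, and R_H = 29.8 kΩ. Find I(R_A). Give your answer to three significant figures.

I ≈ 0.154 mA

Equivalent of the parallel group: R_p = 5.989 kΩ.
Node voltage V_A = V_s · R_p/(R_s + R_p) = 9.09 × 0.1683 = 1.530 V.
Branch current I = V_A/R_A = 1.530/9.96 = 0.1536 mA.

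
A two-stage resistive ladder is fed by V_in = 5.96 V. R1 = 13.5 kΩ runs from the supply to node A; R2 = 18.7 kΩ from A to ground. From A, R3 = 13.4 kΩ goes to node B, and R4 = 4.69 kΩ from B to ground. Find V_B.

V_B ≈ 0.626 V

The second stage (R3 + R4 = 18.09 kΩ) loads node A in parallel with R2.
R2 ‖ (R3+R4) = 9.195 kΩ.
So V_A = 5.96 × 0.4052 = 2.415 V.
Then the unloaded second divider: V_B = V_A × R4/(R3+R4) = 2.415 × 0.2593 = 0.6260 V.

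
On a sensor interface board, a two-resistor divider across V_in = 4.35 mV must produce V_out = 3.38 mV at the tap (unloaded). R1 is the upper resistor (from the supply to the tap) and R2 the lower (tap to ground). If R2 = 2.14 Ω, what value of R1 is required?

R1 ≈ 0.614 Ω

V_out/V_in = R2/(R1+R2) = 0.7770.
R1 = R2·(1/k − 1) = 2.14 × 0.2870 = 0.6141 Ω.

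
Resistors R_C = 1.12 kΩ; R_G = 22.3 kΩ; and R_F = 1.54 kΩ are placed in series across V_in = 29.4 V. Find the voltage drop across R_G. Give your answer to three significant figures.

Total series resistance ΣR = 1.12 + 22.3 + 1.54 = 24.96 kΩ.
By the voltage-divider rule, V = 29.4 × 22.30/24.96 = 26.27 V.

V ≈ 26.3 V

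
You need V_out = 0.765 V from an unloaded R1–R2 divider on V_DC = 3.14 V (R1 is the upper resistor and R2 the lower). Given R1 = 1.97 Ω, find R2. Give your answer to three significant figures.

V_out/V_DC = R2/(R1+R2) = 0.2436.
Rearranging, R2 = R1·k/(1−k) = 1.97 × 0.3221 = 0.6345 Ω.

R2 ≈ 0.635 Ω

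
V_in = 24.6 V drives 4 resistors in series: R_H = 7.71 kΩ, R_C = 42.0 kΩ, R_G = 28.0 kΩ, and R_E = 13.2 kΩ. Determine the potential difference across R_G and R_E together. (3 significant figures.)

ΣR = 7.71 + 42.0 + 28.0 + 13.2 = 90.91 kΩ.
R_{R_G..R_E} = 28.0 + 13.2 = 41.20 kΩ.
V = V_in · R/ΣR = 24.6 × 0.4532 = 11.15 V.

V ≈ 11.1 V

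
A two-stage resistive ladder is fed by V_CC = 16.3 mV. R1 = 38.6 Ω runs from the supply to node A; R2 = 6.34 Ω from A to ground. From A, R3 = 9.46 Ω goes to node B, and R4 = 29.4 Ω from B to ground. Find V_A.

V_A ≈ 2.02 mV

Looking into the second stage from A: R3 + R4 = 38.86 Ω appears in parallel with R2.
R2 ‖ (R3+R4) = 5.451 Ω.
V_A = 16.3 × 5.451/(38.6 + 5.451) = 2.017 mV.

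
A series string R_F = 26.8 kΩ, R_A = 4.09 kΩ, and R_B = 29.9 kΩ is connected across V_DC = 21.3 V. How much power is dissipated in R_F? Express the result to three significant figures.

ΣR = 60.79 kΩ → I = 21.3/60.79 = 0.3504 mA.
V(R_F) = I·R = 9.390 V; P = V·I = 9.390 × 0.3504 = 3.290 mW.

P ≈ 3.29 mW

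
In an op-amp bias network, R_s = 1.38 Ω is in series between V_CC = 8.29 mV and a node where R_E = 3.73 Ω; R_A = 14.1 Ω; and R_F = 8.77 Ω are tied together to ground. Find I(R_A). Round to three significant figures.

Combine the parallel branches: R_p = (1/3.73 + 1/14.1 + 1/8.77)⁻¹ = 2.207 Ω.
V_A = 8.29 × 2.207/3.587 = 5.101 mV.
Branch current I = V_A/R_A = 5.101/14.1 = 0.3618 mA.
(Equivalently: I_total = 2.311 mA, then current-divider fraction G_k/ΣG = 0.1565.)

I ≈ 0.362 mA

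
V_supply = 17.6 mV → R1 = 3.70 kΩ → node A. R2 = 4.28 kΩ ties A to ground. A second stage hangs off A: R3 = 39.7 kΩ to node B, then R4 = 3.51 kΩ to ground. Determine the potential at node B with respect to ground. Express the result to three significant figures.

Node A sees R2 in parallel with the series input of stage 2, R3 + R4 = 43.21 kΩ.
Effective lower resistance at A: R2 ‖ 43.21 = 3.894 kΩ.
First divider: V_A = V_supply · 3.894/(3.70 + 3.894) = 9.025 mV.
Then the unloaded second divider: V_B = V_A × R4/(R3+R4) = 9.025 × 0.08123 = 0.7331 mV.

V_B ≈ 0.733 mV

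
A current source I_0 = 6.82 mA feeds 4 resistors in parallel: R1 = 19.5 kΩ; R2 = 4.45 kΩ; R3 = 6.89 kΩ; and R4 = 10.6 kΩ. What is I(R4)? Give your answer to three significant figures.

I ≈ 1.25 mA

Conductances: ΣG = 1/19.5 + 1/4.45 + 1/6.89 + 1/10.6 = 0.5155 (1/kΩ).
R4 takes the fraction G_k/ΣG = 0.09434/0.5155 = 0.1830, so I = 6.82 × 0.1830 = 1.248 mA.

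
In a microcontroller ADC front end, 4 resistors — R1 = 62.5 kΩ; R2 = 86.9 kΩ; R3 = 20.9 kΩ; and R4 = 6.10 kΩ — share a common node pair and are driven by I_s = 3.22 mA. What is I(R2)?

I ≈ 0.155 mA

Conductances: ΣG = 1/62.5 + 1/86.9 + 1/20.9 + 1/6.10 = 0.2393 (1/kΩ).
By the current-divider rule, I = I_s · G_k/ΣG = 3.22 × 0.04809 = 0.1549 mA.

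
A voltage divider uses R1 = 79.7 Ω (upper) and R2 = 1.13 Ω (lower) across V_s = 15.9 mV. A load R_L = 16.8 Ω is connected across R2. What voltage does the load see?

V_out ≈ 0.208 mV

R2 ‖ R_L = (1.13 × 16.8)/(1.13 + 16.8) = 1.059 Ω.
Now apply the divider: V_out = 15.9 × 0.01311 = 0.2085 mV.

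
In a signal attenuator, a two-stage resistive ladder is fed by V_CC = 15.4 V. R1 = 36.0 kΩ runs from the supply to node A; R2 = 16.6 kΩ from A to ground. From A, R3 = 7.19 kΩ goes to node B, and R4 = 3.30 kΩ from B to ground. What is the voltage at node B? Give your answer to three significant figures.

V_B ≈ 0.734 V

The second stage (R3 + R4 = 10.49 kΩ) loads node A in parallel with R2.
R2 ‖ (R3+R4) = 6.428 kΩ.
So V_A = 15.4 × 0.1515 = 2.333 V.
Then the unloaded second divider: V_B = V_A × R4/(R3+R4) = 2.333 × 0.3146 = 0.7340 V.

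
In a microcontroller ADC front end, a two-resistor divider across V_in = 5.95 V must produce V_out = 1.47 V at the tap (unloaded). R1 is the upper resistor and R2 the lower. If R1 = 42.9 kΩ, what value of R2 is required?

R2 ≈ 14.1 kΩ

Required fraction k = V_out/V_in = 0.2471.
So R2 = R1 · V_out/(V_in − V_out) = 42.9 × 1.47/(5.95 − 1.47) = 42.9 × 0.3281 = 14.08 kΩ.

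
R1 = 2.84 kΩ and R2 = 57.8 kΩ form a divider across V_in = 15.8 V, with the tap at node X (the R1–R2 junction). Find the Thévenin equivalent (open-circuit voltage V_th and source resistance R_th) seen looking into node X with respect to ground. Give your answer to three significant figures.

V_th is the unloaded tap voltage: V_in · R2/(R1+R2) = 15.8 × 0.9532 = 15.06 V.
Looking into X with the source shorted: R_th = R1·R2/(R1+R2) = 2.840 × 57.8/60.64 = 2.707 kΩ.

V_th ≈ 15.1 V, R_th ≈ 2.71 kΩ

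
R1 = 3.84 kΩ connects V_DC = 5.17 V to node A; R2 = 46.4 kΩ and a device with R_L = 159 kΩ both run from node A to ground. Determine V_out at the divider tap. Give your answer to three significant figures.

V_out ≈ 4.67 V

First combine the lower leg with the load: R2 ‖ R_L = 35.92 kΩ.
Now apply the divider: V_out = 5.17 × 0.9034 = 4.671 V.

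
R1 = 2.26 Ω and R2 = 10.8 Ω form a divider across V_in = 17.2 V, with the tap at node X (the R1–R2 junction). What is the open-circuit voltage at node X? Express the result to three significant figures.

With X open, the divider is unloaded: V_th = 17.2 × 10.8/13.06 = 14.22 V.

V_th ≈ 14.2 V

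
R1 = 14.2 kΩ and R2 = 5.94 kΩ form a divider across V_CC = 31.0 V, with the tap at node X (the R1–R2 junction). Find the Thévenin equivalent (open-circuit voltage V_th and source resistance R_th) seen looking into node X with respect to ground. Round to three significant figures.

Open-circuit (no load on X): V_th = V_CC · R2/(R1 + R2) = 31.0 × 5.94/(14.20 + 5.94) = 9.143 V.
Zeroing V_CC shorts the top of R1 to ground, so R_th = R1 ‖ R2 = 4.188 kΩ.

V_th ≈ 9.14 V, R_th ≈ 4.19 kΩ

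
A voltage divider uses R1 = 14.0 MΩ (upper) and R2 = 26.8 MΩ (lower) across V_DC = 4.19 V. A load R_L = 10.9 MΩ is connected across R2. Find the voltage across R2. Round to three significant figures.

The load sits in parallel with R2, giving an effective lower resistance R2' = R2·R_L/(R2+R_L) = 7.749 MΩ.
Then V_out = V_DC · R2'/(R1 + R2') = 4.19 × 7.749/21.75 = 1.493 V.

V_out ≈ 1.49 V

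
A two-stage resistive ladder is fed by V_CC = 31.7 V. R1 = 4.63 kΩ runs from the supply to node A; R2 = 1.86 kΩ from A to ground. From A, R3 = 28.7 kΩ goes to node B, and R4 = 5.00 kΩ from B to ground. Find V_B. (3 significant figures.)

V_B ≈ 1.30 V

Looking into the second stage from A: R3 + R4 = 33.70 kΩ appears in parallel with R2.
R2 ‖ (R3+R4) = 1.763 kΩ.
First divider: V_A = V_CC · 1.763/(4.63 + 1.763) = 8.741 V.
V_B = V_A × 0.1484 = 1.297 V.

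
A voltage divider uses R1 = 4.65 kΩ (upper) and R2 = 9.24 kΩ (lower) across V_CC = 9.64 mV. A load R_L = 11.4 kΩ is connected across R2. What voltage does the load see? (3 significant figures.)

The load sits in parallel with R2, giving an effective lower resistance R2' = R2·R_L/(R2+R_L) = 5.103 kΩ.
Now apply the divider: V_out = 9.64 × 0.5232 = 5.044 mV.

V_out ≈ 5.04 mV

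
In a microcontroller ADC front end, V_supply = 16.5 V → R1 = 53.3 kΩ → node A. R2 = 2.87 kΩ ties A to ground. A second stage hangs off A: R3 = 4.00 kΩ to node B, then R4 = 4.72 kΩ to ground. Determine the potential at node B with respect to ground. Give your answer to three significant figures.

V_B ≈ 0.348 V

The second stage (R3 + R4 = 8.720 kΩ) loads node A in parallel with R2.
Effective lower resistance at A: R2 ‖ 8.720 = 2.159 kΩ.
First divider: V_A = V_supply · 2.159/(53.3 + 2.159) = 0.6424 V.
V_B = V_A × 0.5413 = 0.3477 V.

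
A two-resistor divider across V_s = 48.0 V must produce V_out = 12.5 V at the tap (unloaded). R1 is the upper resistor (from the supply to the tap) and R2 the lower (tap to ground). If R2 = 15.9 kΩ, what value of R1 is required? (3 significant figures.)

R1 ≈ 45.2 kΩ

The divider ratio is R2/(R1+R2) = 12.5/48.0 = 0.2604.
So R1 = R2 · (V_s/V_out − 1) = 15.9 × (48.0/12.5 − 1) = 15.9 × 2.840 = 45.16 kΩ.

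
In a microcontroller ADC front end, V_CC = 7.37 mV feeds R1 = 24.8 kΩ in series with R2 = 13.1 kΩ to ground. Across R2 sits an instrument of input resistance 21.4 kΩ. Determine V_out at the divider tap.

V_out ≈ 1.82 mV

R2 ‖ R_L = (13.1 × 21.4)/(13.1 + 21.4) = 8.126 kΩ.
Voltage divider with the loaded lower leg: V_out = 7.37 × 8.126/(24.8 + 8.126) = 7.37 × 0.2468 = 1.819 mV.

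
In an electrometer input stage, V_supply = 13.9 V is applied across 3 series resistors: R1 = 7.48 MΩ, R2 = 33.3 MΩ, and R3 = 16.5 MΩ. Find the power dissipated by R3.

The common current is I = 13.9/57.28 = 0.2427 µA.
V(R3) = I·R = 4.004 V; P = V·I = 4.004 × 0.2427 = 0.9716 µW.

P ≈ 0.972 µW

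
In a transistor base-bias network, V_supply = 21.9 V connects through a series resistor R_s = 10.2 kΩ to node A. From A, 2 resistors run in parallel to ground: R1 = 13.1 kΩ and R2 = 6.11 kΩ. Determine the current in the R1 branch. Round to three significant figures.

Equivalent of the parallel group: R_p = 4.167 kΩ.
V_A by voltage divider: V_A = 21.9 × 4.167/(10.2 + 4.167) = 6.351 V.
I(R1) = V_A / R1 = 6.351/13.1 = 0.4848 mA.
(Check via current divider: I_total = 1.524 mA; share G_k/ΣG = 0.3181 → same result.)

I ≈ 0.485 mA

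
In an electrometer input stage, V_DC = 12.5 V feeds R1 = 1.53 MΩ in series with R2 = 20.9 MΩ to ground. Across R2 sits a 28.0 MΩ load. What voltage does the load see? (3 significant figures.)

V_out ≈ 11.1 V

First combine the lower leg with the load: R2 ‖ R_L = 11.97 MΩ.
Now apply the divider: V_out = 12.5 × 0.8866 = 11.08 V.
(Unloaded it would be 11.6 V; the load pulls it down.)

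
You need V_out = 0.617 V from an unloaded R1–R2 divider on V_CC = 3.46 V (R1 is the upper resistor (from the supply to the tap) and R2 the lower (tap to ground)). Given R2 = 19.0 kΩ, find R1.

V_out/V_CC = R2/(R1+R2) = 0.1783.
R1 = R2·(1/k − 1) = 19.0 × 4.608 = 87.55 kΩ.

R1 ≈ 87.5 kΩ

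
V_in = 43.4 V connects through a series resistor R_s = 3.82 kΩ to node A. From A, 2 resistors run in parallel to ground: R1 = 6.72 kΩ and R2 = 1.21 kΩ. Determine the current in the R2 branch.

Combine the parallel branches: R_p = (1/6.72 + 1/1.21)⁻¹ = 1.025 kΩ.
V_A by voltage divider: V_A = 43.4 × 1.025/(3.82 + 1.025) = 9.184 V.
I(R2) = V_A / R2 = 9.184/1.21 = 7.590 mA.

I ≈ 7.59 mA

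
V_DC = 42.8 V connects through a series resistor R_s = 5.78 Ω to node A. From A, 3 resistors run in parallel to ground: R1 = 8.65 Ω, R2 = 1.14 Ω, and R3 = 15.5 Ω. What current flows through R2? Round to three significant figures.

Equivalent of the parallel group: R_p = 0.9458 Ω.
Node voltage V_A = V_DC · R_p/(R_s + R_p) = 42.8 × 0.1406 = 6.019 V.
I(R2) = V_A / R2 = 6.019/1.14 = 5.279 A.

I ≈ 5.28 A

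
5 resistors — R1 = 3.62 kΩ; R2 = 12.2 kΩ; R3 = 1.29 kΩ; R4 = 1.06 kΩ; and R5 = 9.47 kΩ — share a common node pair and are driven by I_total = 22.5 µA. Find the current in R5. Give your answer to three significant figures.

I ≈ 1.09 µA

Total conductance ΣG = 1/3.62 + 1/12.2 + 1/1.29 + 1/1.06 + 1/9.47 = 2.182 (units of 1/kΩ).
By the current-divider rule, I = I_total · G_k/ΣG = 22.5 × 0.04839 = 1.089 µA.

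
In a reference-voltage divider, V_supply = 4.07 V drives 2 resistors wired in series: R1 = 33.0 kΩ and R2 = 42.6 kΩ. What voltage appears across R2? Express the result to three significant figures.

V ≈ 2.29 V

Total series resistance ΣR = 33.0 + 42.6 = 75.60 kΩ.
Voltage divider: V = V_supply · (42.60 / 75.60) = 4.07 × 0.5635 = 2.293 V.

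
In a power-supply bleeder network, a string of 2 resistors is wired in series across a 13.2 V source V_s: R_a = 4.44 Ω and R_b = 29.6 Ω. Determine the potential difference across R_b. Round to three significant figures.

V ≈ 11.5 V

Total series resistance ΣR = 4.44 + 29.6 = 34.04 Ω.
Voltage divider: V = V_s · (29.60 / 34.04) = 13.2 × 0.8696 = 11.48 V.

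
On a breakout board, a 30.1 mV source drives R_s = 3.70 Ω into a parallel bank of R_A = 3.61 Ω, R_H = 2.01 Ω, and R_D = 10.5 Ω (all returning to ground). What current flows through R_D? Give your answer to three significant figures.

I ≈ 0.680 mA

Equivalent of the parallel group: R_p = 1.150 Ω.
Node voltage V_A = V_DC · R_p/(R_s + R_p) = 30.1 × 0.2371 = 7.136 mV.
Branch current I = V_A/R_D = 7.136/10.5 = 0.6796 mA.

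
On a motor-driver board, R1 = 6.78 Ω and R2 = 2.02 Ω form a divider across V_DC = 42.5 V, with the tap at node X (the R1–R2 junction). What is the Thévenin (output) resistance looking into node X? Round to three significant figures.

Looking into X with the source shorted: R_th = R1·R2/(R1+R2) = 6.780 × 2.02/8.800 = 1.556 Ω.

R_th ≈ 1.56 Ω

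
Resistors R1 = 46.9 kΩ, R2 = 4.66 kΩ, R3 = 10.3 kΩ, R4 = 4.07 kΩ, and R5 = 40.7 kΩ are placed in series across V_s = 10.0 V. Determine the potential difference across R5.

Total series resistance ΣR = 46.9 + 4.66 + 10.3 + 4.07 + 40.7 = 106.6 kΩ.
By the voltage-divider rule, V = 10.0 × 40.70/106.6 = 3.817 V.

V ≈ 3.82 V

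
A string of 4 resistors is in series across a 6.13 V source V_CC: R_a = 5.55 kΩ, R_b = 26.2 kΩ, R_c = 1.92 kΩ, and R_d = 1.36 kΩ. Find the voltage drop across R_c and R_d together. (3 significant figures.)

V ≈ 0.574 V

ΣR = 5.55 + 26.2 + 1.92 + 1.36 = 35.03 kΩ.
R_{R_c..R_d} = 1.92 + 1.36 = 3.280 kΩ.
Voltage divider: V = V_CC · (3.280 / 35.03) = 6.13 × 0.09363 = 0.5740 V.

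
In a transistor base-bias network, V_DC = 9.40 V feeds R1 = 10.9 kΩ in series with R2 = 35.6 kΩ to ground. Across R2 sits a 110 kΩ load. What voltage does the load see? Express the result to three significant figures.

V_out ≈ 6.69 V

The load sits in parallel with R2, giving an effective lower resistance R2' = R2·R_L/(R2+R_L) = 26.90 kΩ.
Then V_out = V_DC · R2'/(R1 + R2') = 9.40 × 26.90/37.80 = 6.689 V.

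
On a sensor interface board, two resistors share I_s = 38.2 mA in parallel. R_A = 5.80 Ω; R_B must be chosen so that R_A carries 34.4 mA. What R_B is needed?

R_B ≈ 52.5 Ω

In a two-way split, I_A/I_s = R_B/(R_A + R_B).
With f = 0.9005, R_B = R_A · f/(1−f) = 5.80 × 9.053 = 52.51 Ω.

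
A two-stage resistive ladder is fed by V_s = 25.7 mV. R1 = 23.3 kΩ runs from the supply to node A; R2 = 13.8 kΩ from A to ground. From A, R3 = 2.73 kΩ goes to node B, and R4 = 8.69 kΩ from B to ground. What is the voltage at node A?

Looking into the second stage from A: R3 + R4 = 11.42 kΩ appears in parallel with R2.
Effective lower resistance at A: R2 ‖ 11.42 = 6.249 kΩ.
So V_A = 25.7 × 0.2115 = 5.435 mV.

V_A ≈ 5.43 mV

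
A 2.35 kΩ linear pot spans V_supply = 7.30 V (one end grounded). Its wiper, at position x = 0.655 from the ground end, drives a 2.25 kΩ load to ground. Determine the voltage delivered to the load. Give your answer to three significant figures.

Split the track: R_lower = x·R_p = 1.539 kΩ, R_upper = (1−x)·R_p = 0.8107 kΩ.
Lower segment in parallel with the load: 1.539 ‖ 2.25 = 0.9140 kΩ.
V_out = 7.30 × 0.9140/(0.8107 + 0.9140) = 3.868 V.
(Unloaded: V_out = x·V_supply = 4.78 V.)

V_out ≈ 3.87 V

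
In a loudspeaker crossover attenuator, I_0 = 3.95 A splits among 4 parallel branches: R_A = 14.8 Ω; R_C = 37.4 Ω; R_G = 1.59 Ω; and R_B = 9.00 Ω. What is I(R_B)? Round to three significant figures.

I ≈ 0.526 A

ΣG = 1/14.8 + 1/37.4 + 1/1.59 + 1/9.00 = 0.8343.
R_B takes the fraction G_k/ΣG = 0.1111/0.8343 = 0.1332, so I = 3.95 × 0.1332 = 0.5260 A.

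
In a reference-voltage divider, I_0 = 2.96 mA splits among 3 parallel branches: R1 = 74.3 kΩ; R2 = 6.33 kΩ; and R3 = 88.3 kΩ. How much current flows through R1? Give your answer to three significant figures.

Conductances: ΣG = 1/74.3 + 1/6.33 + 1/88.3 = 0.1828 (1/kΩ).
By the current-divider rule, I = I_0 · G_k/ΣG = 2.96 × 0.07364 = 0.2180 mA.

I ≈ 0.218 mA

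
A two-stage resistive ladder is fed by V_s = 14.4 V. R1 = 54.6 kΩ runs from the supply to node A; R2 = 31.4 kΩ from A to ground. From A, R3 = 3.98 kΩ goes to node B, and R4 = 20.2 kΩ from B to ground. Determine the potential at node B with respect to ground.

Looking into the second stage from A: R3 + R4 = 24.18 kΩ appears in parallel with R2.
Effective lower resistance at A: R2 ‖ 24.18 = 13.66 kΩ.
V_A = 14.4 × 13.66/(54.6 + 13.66) = 2.882 V.
V_B = V_A × 0.8354 = 2.407 V.

V_B ≈ 2.41 V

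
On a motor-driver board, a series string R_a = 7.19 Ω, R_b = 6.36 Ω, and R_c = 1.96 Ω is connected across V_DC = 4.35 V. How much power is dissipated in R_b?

ΣR = 15.51 Ω → I = 4.35/15.51 = 0.2805 A.
V(R_b) = I·R = 1.784 V; P = V·I = 1.784 × 0.2805 = 0.5003 W.

P ≈ 0.500 W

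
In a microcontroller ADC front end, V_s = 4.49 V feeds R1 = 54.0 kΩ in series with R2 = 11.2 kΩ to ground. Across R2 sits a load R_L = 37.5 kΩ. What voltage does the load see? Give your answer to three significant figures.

First combine the lower leg with the load: R2 ‖ R_L = 8.624 kΩ.
Then V_out = V_s · R2'/(R1 + R2') = 4.49 × 8.624/62.62 = 0.6183 V.

V_out ≈ 0.618 V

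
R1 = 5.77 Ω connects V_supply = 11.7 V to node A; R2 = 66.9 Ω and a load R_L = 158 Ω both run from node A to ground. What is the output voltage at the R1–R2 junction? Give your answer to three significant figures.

First combine the lower leg with the load: R2 ‖ R_L = 47.00 Ω.
Voltage divider with the loaded lower leg: V_out = 11.7 × 47.00/(5.77 + 47.00) = 11.7 × 0.8907 = 10.42 V.

V_out ≈ 10.4 V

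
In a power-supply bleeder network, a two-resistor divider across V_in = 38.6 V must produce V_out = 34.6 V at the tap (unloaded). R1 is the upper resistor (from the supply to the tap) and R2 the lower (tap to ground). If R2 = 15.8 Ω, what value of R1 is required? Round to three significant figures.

R1 ≈ 1.83 Ω

V_out/V_in = R2/(R1+R2) = 0.8964.
Rearranging, R1 = R2·(1−k)/k = 15.8 × 0.1156 = 1.827 Ω.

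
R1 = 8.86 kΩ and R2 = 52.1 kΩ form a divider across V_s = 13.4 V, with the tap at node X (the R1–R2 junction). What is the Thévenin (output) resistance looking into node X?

Looking into X with the source shorted: R_th = R1·R2/(R1+R2) = 8.860 × 52.1/60.96 = 7.572 kΩ.

R_th ≈ 7.57 kΩ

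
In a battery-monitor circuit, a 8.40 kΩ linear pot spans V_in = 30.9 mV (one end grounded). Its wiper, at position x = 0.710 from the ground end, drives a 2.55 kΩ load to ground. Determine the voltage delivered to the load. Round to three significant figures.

Lower segment x·R_p = 5.964 kΩ; upper segment (1−x)·R_p = 2.436 kΩ.
Lower segment in parallel with the load: 5.964 ‖ 2.55 = 1.786 kΩ.
V_out = 30.9 × 1.786/(2.436 + 1.786) = 13.07 mV.
(Unloaded: V_out = x·V_in = 21.9 mV.)

V_out ≈ 13.1 mV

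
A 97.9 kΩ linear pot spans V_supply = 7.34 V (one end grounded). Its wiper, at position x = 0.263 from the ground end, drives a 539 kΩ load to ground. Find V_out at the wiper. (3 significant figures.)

Lower segment x·R_p = 25.75 kΩ; upper segment (1−x)·R_p = 72.15 kΩ.
R_L loads the lower segment: effective lower R = 24.57 kΩ.
Loaded-divider output: V_out = 7.34 × 0.2541 = 1.865 V.

V_out ≈ 1.86 V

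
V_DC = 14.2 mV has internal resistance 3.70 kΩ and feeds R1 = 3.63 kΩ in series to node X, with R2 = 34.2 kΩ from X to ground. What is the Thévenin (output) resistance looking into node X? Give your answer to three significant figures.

R_th ≈ 6.04 kΩ

R1' = 3.70 + 3.63 = 7.330 kΩ (source resistance + R1).
Looking into X with the source shorted: R_th = R1'·R2/(R1'+R2) = 7.330 × 34.2/41.53 = 6.036 kΩ.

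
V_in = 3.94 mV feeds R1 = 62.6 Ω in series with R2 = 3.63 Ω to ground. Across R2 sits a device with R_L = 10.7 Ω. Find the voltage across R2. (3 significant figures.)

First combine the lower leg with the load: R2 ‖ R_L = 2.710 Ω.
Voltage divider with the loaded lower leg: V_out = 3.94 × 2.710/(62.6 + 2.710) = 3.94 × 0.04150 = 0.1635 mV.
(Unloaded it would be 0.216 mV; the load pulls it down.)

V_out ≈ 0.164 mV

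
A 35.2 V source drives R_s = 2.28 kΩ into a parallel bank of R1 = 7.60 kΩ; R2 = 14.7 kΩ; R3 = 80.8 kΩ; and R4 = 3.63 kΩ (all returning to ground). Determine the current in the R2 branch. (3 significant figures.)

I ≈ 1.13 mA

Equivalent of the parallel group: R_p = 2.051 kΩ.
V_A = 35.2 × 2.051/4.331 = 16.67 V.
Branch current I = V_A/R2 = 16.67/14.7 = 1.134 mA.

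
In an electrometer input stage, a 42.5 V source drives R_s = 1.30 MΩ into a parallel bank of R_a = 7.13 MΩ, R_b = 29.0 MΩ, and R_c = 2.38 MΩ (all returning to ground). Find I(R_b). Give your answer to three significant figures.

I ≈ 0.826 µA

Equivalent of the parallel group: R_p = 1.681 MΩ.
V_A = 42.5 × 1.681/2.981 = 23.97 V.
Branch current I = V_A/R_b = 23.97/29.0 = 0.8264 µA.
(Equivalently: I_total = 14.26 µA, then current-divider fraction G_k/ΣG = 0.05796.)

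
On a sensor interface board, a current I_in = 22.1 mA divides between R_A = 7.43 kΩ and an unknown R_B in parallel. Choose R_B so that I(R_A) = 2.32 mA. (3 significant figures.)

The fraction through R_A equals R_B/(R_A+R_B).
With f = 0.1050, R_B = R_A · f/(1−f) = 7.43 × 0.1173 = 0.8715 kΩ.

R_B ≈ 0.871 kΩ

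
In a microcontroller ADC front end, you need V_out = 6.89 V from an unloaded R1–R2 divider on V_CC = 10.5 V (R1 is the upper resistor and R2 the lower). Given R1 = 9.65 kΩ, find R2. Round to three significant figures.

V_out/V_CC = R2/(R1+R2) = 0.6562.
R2 = R1 · 0.6562/(1 − 0.6562) = 18.42 kΩ.

R2 ≈ 18.4 kΩ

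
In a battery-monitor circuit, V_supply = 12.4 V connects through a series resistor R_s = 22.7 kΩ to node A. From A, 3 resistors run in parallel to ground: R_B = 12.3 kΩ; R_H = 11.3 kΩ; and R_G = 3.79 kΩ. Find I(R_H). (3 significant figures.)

I ≈ 0.101 mA

Parallel bank: R_p = 1/(1/12.3 + 1/11.3 + 1/3.79) = 2.306 kΩ.
V_A by voltage divider: V_A = 12.4 × 2.306/(22.7 + 2.306) = 1.144 V.
I(R_H) = V_A / R_H = 1.144/11.3 = 0.1012 mA.
(Equivalently: I_total = 0.4959 mA, then current-divider fraction G_k/ΣG = 0.2041.)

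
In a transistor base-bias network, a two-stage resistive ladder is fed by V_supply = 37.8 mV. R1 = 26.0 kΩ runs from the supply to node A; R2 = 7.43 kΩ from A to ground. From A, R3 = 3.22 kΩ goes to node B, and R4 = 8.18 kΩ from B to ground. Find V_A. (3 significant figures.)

Node A sees R2 in parallel with the series input of stage 2, R3 + R4 = 11.40 kΩ.
Effective lower resistance at A: R2 ‖ 11.40 = 4.498 kΩ.
First divider: V_A = V_supply · 4.498/(26.0 + 4.498) = 5.575 mV.

V_A ≈ 5.58 mV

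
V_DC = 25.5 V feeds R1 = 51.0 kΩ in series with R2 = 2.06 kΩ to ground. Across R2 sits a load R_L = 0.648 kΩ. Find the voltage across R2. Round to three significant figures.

V_out ≈ 0.244 V

First combine the lower leg with the load: R2 ‖ R_L = 0.4929 kΩ.
Now apply the divider: V_out = 25.5 × 0.009573 = 0.2441 V.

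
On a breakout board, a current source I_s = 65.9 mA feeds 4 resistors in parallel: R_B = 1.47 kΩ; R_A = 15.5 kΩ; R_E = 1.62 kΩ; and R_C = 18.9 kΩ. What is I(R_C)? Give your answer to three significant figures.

ΣG = 1/1.47 + 1/15.5 + 1/1.62 + 1/18.9 = 1.415.
By the current-divider rule, I = I_s · G_k/ΣG = 65.9 × 0.03739 = 2.464 mA.

I ≈ 2.46 mA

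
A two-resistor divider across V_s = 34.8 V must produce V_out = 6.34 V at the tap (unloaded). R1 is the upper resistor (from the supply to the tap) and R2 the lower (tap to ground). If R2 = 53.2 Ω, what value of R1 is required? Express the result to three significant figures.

Required fraction k = V_out/V_s = 0.1822.
So R1 = R2 · (V_s/V_out − 1) = 53.2 × (34.8/6.34 − 1) = 53.2 × 4.489 = 238.8 Ω.

R1 ≈ 239 Ω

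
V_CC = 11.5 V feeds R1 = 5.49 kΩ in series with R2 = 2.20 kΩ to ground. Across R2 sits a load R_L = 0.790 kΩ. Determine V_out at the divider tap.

First combine the lower leg with the load: R2 ‖ R_L = 0.5813 kΩ.
Then V_out = V_CC · R2'/(R1 + R2') = 11.5 × 0.5813/6.071 = 1.101 V.
(Unloaded it would be 3.29 V; the load pulls it down.)

V_out ≈ 1.10 V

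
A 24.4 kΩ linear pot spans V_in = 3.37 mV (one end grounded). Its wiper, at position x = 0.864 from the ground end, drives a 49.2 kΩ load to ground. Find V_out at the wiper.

V_out ≈ 2.75 mV

Split the track: R_lower = x·R_p = 21.08 kΩ, R_upper = (1−x)·R_p = 3.318 kΩ.
R_L loads the lower segment: effective lower R = 14.76 kΩ.
Loaded-divider output: V_out = 3.37 × 0.8164 = 2.751 mV.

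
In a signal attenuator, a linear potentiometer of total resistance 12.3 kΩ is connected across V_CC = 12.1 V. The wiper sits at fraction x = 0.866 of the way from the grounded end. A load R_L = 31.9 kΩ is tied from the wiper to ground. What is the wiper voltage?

The pot divides into 1.648 kΩ above the wiper and 10.65 kΩ below.
R_L loads the lower segment: effective lower R = 7.985 kΩ.
V_out = 12.1 × 7.985/(1.648 + 7.985) = 10.03 V.

V_out ≈ 10.0 V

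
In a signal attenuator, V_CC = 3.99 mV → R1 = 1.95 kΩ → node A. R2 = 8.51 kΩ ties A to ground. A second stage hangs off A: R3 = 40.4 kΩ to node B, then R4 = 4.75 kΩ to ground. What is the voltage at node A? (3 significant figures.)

Looking into the second stage from A: R3 + R4 = 45.15 kΩ appears in parallel with R2.
R2 ‖ (R3+R4) = 7.160 kΩ.
V_A = 3.99 × 7.160/(1.95 + 7.160) = 3.136 mV.

V_A ≈ 3.14 mV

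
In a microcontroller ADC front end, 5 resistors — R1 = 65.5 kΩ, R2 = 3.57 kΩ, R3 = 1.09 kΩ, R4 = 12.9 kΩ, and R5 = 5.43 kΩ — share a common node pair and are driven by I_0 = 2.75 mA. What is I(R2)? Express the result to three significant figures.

Total conductance ΣG = 1/65.5 + 1/3.57 + 1/1.09 + 1/12.9 + 1/5.43 = 1.474 (units of 1/kΩ).
R2 takes the fraction G_k/ΣG = 0.2801/1.474 = 0.1900, so I = 2.75 × 0.1900 = 0.5224 mA.

I ≈ 0.522 mA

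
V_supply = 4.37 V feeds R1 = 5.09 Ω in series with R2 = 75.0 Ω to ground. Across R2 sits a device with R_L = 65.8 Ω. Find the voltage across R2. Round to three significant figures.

R2 ‖ R_L = (75.0 × 65.8)/(75.0 + 65.8) = 35.05 Ω.
Now apply the divider: V_out = 4.37 × 0.8732 = 3.816 V.
(Unloaded it would be 4.09 V; the load pulls it down.)

V_out ≈ 3.82 V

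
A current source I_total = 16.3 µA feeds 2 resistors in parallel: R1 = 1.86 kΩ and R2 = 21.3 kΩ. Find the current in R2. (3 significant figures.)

With just two branches, the current splits inversely with resistance.
So I = 16.3 × 1.86/23.16 = 1.309 µA.

I ≈ 1.31 µA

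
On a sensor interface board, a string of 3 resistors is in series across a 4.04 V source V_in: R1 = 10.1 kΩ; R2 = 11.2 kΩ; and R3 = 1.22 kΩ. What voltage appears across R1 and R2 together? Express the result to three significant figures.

Series total: ΣR = 10.1 + 11.2 + 1.22 = 22.52 kΩ.
R_{R1..R2} = 10.1 + 11.2 = 21.30 kΩ.
Voltage divider: V = V_in · (21.30 / 22.52) = 4.04 × 0.9458 = 3.821 V.

V ≈ 3.82 V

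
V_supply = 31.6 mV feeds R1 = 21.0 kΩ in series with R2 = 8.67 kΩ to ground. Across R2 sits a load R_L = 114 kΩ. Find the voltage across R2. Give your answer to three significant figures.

V_out ≈ 8.76 mV

The load sits in parallel with R2, giving an effective lower resistance R2' = R2·R_L/(R2+R_L) = 8.057 kΩ.
Now apply the divider: V_out = 31.6 × 0.2773 = 8.762 mV.
(Unloaded it would be 9.23 mV; the load pulls it down.)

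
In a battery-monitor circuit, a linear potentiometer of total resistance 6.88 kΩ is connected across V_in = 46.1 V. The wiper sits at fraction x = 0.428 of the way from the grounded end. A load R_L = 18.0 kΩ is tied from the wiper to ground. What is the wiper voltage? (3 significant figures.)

V_out ≈ 18.0 V

The pot divides into 3.935 kΩ above the wiper and 2.945 kΩ below.
R_L loads the lower segment: effective lower R = 2.531 kΩ.
Then V_out = V_in · 2.531/(3.935 + 2.531) = 18.04 V.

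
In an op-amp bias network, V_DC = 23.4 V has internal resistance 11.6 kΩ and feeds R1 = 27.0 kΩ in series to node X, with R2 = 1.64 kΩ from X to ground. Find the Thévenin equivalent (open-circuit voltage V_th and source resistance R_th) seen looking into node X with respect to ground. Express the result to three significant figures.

R1' = 11.6 + 27.0 = 38.60 kΩ (source resistance + R1).
With X open, the divider is unloaded: V_th = 23.4 × 1.64/40.24 = 0.9537 V.
Zeroing V_DC shorts the top of R1' to ground, so R_th = R1' ‖ R2 = 1.573 kΩ.

V_th ≈ 0.954 V, R_th ≈ 1.57 kΩ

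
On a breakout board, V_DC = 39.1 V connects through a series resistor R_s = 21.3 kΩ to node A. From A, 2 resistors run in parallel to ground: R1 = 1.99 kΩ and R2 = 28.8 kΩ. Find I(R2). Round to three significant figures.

Equivalent of the parallel group: R_p = 1.861 kΩ.
V_A by voltage divider: V_A = 39.1 × 1.861/(21.3 + 1.861) = 3.142 V.
Branch current I = V_A/R2 = 3.142/28.8 = 0.1091 mA.

I ≈ 0.109 mA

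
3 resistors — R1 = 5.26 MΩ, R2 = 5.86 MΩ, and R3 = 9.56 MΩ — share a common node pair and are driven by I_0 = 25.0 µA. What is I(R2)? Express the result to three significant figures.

I ≈ 9.17 µA

Conductances: ΣG = 1/5.26 + 1/5.86 + 1/9.56 = 0.4654 (1/MΩ).
By the current-divider rule, I = I_0 · G_k/ΣG = 25.0 × 0.3667 = 9.167 µA.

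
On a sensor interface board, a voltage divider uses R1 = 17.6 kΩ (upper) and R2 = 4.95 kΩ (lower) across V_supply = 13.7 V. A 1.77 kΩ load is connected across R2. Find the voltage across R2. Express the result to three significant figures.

First combine the lower leg with the load: R2 ‖ R_L = 1.304 kΩ.
Voltage divider with the loaded lower leg: V_out = 13.7 × 1.304/(17.6 + 1.304) = 13.7 × 0.06897 = 0.9449 V.
(Unloaded it would be 3.01 V; the load pulls it down.)

V_out ≈ 0.945 V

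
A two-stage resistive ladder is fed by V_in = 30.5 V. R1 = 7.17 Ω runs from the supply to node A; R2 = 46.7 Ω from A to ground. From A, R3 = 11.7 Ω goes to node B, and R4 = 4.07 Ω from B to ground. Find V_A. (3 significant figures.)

Looking into the second stage from A: R3 + R4 = 15.77 Ω appears in parallel with R2.
Effective lower resistance at A: R2 ‖ 15.77 = 11.79 Ω.
First divider: V_A = V_in · 11.79/(7.17 + 11.79) = 18.97 V.

V_A ≈ 19.0 V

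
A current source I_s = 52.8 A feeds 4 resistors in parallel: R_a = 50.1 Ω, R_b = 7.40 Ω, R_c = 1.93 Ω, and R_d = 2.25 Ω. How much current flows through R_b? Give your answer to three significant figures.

I ≈ 6.38 A

Conductances: ΣG = 1/50.1 + 1/7.40 + 1/1.93 + 1/2.25 = 1.118 (1/Ω).
R_b takes the fraction G_k/ΣG = 0.1351/1.118 = 0.1209, so I = 52.8 × 0.1209 = 6.384 A.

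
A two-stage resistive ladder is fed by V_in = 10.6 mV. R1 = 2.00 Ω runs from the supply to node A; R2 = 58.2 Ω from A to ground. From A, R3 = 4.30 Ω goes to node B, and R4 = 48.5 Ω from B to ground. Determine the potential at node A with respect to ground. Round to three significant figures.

Node A sees R2 in parallel with the series input of stage 2, R3 + R4 = 52.80 Ω.
Effective lower resistance at A: R2 ‖ 52.80 = 27.68 Ω.
First divider: V_A = V_in · 27.68/(2.00 + 27.68) = 9.886 mV.

V_A ≈ 9.89 mV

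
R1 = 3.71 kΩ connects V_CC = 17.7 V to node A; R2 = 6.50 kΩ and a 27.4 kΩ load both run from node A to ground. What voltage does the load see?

V_out ≈ 10.4 V

The load sits in parallel with R2, giving an effective lower resistance R2' = R2·R_L/(R2+R_L) = 5.254 kΩ.
Voltage divider with the loaded lower leg: V_out = 17.7 × 5.254/(3.71 + 5.254) = 17.7 × 0.5861 = 10.37 V.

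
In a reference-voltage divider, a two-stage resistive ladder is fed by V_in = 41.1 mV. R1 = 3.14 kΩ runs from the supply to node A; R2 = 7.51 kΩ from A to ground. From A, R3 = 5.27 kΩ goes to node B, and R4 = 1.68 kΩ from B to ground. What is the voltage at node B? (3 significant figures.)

The second stage (R3 + R4 = 6.950 kΩ) loads node A in parallel with R2.
R2 ‖ (R3+R4) = 3.610 kΩ.
V_A = 41.1 × 3.610/(3.14 + 3.610) = 21.98 mV.
V_B = V_A × 0.2417 = 5.313 mV.

V_B ≈ 5.31 mV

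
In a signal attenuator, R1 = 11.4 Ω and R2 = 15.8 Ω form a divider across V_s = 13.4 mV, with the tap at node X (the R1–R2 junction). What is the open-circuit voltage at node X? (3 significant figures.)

Open-circuit (no load on X): V_th = V_s · R2/(R1 + R2) = 13.4 × 15.8/(11.40 + 15.8) = 7.784 mV.

V_th ≈ 7.78 mV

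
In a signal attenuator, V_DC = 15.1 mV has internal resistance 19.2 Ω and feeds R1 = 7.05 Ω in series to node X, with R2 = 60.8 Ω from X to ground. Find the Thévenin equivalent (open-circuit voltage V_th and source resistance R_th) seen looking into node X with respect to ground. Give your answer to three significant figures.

V_th ≈ 10.5 mV, R_th ≈ 18.3 Ω

R1' = 19.2 + 7.05 = 26.25 Ω (source resistance + R1).
Open-circuit (no load on X): V_th = V_DC · R2/(R1' + R2) = 15.1 × 60.8/(26.25 + 60.8) = 10.55 mV.
Looking into X with the source shorted: R_th = R1'·R2/(R1'+R2) = 26.25 × 60.8/87.05 = 18.33 Ω.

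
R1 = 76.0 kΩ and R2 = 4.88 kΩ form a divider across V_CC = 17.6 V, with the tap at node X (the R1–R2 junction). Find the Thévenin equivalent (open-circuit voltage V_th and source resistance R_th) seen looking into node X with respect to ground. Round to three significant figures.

V_th ≈ 1.06 V, R_th ≈ 4.59 kΩ

V_th is the unloaded tap voltage: V_CC · R2/(R1+R2) = 17.6 × 0.06034 = 1.062 V.
With V_CC suppressed (replaced by a short), R_th = R1 ‖ R2 = (76.00 × 4.88)/(76.00 + 4.88) = 4.586 kΩ.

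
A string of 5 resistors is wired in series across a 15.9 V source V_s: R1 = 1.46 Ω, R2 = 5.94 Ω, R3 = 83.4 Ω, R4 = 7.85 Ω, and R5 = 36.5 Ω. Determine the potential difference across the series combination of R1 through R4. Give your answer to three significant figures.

V ≈ 11.6 V

ΣR = 1.46 + 5.94 + 83.4 + 7.85 + 36.5 = 135.2 Ω.
R_{R1..R4} = 1.46 + 5.94 + 83.4 + 7.85 = 98.65 Ω.
Voltage divider: V = V_s · (98.65 / 135.2) = 15.9 × 0.7299 = 11.61 V.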